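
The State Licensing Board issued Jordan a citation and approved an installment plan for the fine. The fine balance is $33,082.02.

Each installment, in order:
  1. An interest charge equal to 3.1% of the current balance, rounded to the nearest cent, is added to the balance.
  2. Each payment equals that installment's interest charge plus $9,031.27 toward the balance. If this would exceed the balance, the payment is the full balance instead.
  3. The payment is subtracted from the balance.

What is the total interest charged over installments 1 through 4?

# | Opening | Interest | Payment | End bal
1 | $33,082.02 | $1,025.54 | $10,056.81 | $24,050.75
2 | $24,050.75 | $745.57 | $9,776.84 | $15,019.48
3 | $15,019.48 | $465.60 | $9,496.87 | $5,988.21
4 | $5,988.21 | $185.63 | $6,173.84 | $0.00
Total interest: $1,025.54 + $745.57 + $465.60 + $185.63 = $2,422.34

$2,422.34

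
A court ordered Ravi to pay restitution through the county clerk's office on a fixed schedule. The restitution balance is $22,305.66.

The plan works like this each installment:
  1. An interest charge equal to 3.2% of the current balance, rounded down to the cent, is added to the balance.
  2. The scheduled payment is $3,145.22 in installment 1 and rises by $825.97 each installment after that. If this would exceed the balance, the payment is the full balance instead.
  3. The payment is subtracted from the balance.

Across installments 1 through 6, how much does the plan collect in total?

$24,828.74

Installment 1: opening $22,305.66; interest $713.78 → $23,019.44; payment $3,145.22; balance $19,874.22
Installment 2: opening $19,874.22; interest $635.97 → $20,510.19; payment $3,971.19; balance $16,539.00
Installment 3: opening $16,539.00; interest $529.24 → $17,068.24; payment $4,797.16; balance $12,271.08
Installment 4: opening $12,271.08; interest $392.67 → $12,663.75; payment $5,623.13; balance $7,040.62
Installment 5: opening $7,040.62; interest $225.29 → $7,265.91; payment $6,449.10; balance $816.81
Installment 6: opening $816.81; interest $26.13 → $842.94; payment $842.94; balance $0.00
Total paid: $24,828.74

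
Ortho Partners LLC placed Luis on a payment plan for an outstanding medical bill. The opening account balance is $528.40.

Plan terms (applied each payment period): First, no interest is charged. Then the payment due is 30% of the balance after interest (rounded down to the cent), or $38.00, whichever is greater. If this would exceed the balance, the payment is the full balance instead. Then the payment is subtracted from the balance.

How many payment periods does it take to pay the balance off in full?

Payment period 1: opening $528.40; payment $158.52; balance $369.88
Payment period 2: opening $369.88; payment $110.96; balance $258.92
Payment period 3: opening $258.92; payment $77.67; balance $181.25
Payment period 4: opening $181.25; payment $54.37; balance $126.88
Payment period 5: opening $126.88; payment $38.06; balance $88.82
Payment period 6: opening $88.82; payment $38.00; balance $50.82
Payment period 7: opening $50.82; payment $38.00; balance $12.82
Payment period 8: opening $12.82; payment $12.82; balance $0.00
Balance reaches $0.00 in payment period 8.

8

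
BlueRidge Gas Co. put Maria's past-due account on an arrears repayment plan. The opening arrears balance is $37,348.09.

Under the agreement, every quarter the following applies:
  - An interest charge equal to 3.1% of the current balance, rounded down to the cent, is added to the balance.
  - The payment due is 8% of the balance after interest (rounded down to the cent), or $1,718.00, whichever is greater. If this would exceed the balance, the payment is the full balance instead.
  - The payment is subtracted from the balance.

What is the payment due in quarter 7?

Quarter 1: opening $37,348.09; interest $1,157.79 → $38,505.88; payment $3,080.47; balance $35,425.41
Quarter 2: opening $35,425.41; interest $1,098.18 → $36,523.59; payment $2,921.88; balance $33,601.71
Quarter 3: opening $33,601.71; interest $1,041.65 → $34,643.36; payment $2,771.46; balance $31,871.90
Quarter 4: opening $31,871.90; interest $988.02 → $32,859.92; payment $2,628.79; balance $30,231.13
Quarter 5: opening $30,231.13; interest $937.16 → $31,168.29; payment $2,493.46; balance $28,674.83
Quarter 6: opening $28,674.83; interest $888.91 → $29,563.74; payment $2,365.09; balance $27,198.65
Quarter 7: opening $27,198.65; interest $843.15 → $28,041.80; payment $2,243.34; balance $25,798.46

$2,243.34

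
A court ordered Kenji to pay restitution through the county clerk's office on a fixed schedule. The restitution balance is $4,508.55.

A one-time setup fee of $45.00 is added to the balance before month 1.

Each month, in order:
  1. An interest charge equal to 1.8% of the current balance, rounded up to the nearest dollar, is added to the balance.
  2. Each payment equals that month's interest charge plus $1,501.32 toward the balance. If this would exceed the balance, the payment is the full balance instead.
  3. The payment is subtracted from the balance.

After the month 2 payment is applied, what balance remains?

$1,550.91

# | Opening | Interest | Payment | End bal
1 | $4,553.55 | $82.00 | $1,583.32 | $3,052.23
2 | $3,052.23 | $55.00 | $1,556.32 | $1,550.91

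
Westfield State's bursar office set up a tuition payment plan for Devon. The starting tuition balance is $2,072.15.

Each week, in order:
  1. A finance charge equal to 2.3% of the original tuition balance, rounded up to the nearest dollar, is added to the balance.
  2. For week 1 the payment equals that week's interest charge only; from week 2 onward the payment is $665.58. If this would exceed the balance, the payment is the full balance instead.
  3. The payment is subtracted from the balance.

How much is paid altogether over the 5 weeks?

Week 1: $2,072.15 +$48.00 interest = $2,120.15; pay $48.00 → $2,072.15
Week 2: $2,072.15 +$48.00 interest = $2,120.15; pay $665.58 → $1,454.57
Week 3: $1,454.57 +$48.00 interest = $1,502.57; pay $665.58 → $836.99
Week 4: $836.99 +$48.00 interest = $884.99; pay $665.58 → $219.41
Week 5: $219.41 +$48.00 interest = $267.41; pay $267.41 → $0.00
Total paid: $2,312.15

$2,312.15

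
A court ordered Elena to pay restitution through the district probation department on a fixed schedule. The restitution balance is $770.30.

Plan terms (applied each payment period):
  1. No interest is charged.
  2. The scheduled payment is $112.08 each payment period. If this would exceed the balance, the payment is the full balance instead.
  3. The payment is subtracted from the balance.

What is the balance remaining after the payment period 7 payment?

$0.00

Payment period 1: $770.30 − $112.08 → $658.22
Payment period 2: $658.22 − $112.08 → $546.14
Payment period 3: $546.14 − $112.08 → $434.06
Payment period 4: $434.06 − $112.08 → $321.98
Payment period 5: $321.98 − $112.08 → $209.90
Payment period 6: $209.90 − $112.08 → $97.82
Payment period 7: $97.82 − $97.82 → $0.00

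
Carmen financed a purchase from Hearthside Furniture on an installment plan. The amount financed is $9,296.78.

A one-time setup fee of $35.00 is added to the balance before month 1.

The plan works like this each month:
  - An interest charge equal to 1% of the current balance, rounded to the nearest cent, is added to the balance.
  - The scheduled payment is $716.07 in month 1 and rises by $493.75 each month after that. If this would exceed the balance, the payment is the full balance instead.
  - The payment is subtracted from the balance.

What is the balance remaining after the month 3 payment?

Month 1: opening $9,331.78; interest $93.32 → $9,425.10; payment $716.07; balance $8,709.03
Month 2: opening $8,709.03; interest $87.09 → $8,796.12; payment $1,209.82; balance $7,586.30
Month 3: opening $7,586.30; interest $75.86 → $7,662.16; payment $1,703.57; balance $5,958.59

$5,958.59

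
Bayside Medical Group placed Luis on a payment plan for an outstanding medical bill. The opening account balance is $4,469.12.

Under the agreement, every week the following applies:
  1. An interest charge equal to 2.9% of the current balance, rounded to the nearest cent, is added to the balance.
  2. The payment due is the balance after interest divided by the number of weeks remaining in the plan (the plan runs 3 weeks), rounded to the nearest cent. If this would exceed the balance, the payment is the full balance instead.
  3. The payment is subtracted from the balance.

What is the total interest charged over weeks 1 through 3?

Week 1: $4,469.12 +$129.60 interest = $4,598.72; pay $1,532.91 → $3,065.81
Week 2: $3,065.81 +$88.91 interest = $3,154.72; pay $1,577.36 → $1,577.36
Week 3: $1,577.36 +$45.74 interest = $1,623.10; pay $1,623.10 → $0.00
Total interest: $129.60 + $88.91 + $45.74 = $264.25

$264.25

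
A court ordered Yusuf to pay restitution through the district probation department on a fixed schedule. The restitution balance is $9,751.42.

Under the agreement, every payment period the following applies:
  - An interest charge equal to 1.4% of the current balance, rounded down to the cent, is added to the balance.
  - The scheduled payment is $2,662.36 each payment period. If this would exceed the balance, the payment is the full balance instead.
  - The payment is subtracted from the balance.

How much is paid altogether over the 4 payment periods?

Payment period 1: opening $9,751.42; interest $136.51 → $9,887.93; payment $2,662.36; balance $7,225.57
Payment period 2: opening $7,225.57; interest $101.15 → $7,326.72; payment $2,662.36; balance $4,664.36
Payment period 3: opening $4,664.36; interest $65.30 → $4,729.66; payment $2,662.36; balance $2,067.30
Payment period 4: opening $2,067.30; interest $28.94 → $2,096.24; payment $2,096.24; balance $0.00
Total paid: $10,083.32

$10,083.32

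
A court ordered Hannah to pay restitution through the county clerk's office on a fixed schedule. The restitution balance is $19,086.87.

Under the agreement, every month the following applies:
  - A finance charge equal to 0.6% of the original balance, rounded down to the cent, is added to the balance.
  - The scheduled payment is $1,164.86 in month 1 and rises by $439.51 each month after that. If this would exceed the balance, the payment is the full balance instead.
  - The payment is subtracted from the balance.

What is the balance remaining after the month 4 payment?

Month 1: opening $19,086.87; interest $114.52 → $19,201.39; payment $1,164.86; balance $18,036.53
Month 2: opening $18,036.53; interest $114.52 → $18,151.05; payment $1,604.37; balance $16,546.68
Month 3: opening $16,546.68; interest $114.52 → $16,661.20; payment $2,043.88; balance $14,617.32
Month 4: opening $14,617.32; interest $114.52 → $14,731.84; payment $2,483.39; balance $12,248.45

$12,248.45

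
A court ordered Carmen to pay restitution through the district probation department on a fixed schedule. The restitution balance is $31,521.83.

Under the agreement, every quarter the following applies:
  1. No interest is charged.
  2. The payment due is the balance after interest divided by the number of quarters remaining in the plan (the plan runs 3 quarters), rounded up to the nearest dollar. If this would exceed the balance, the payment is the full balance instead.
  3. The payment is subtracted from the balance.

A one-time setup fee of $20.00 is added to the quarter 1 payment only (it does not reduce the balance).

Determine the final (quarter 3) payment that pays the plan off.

Quarter 1: opening $31,521.83; payment $10,508.00 (+ $20.00 fee); balance $21,013.83
Quarter 2: opening $21,013.83; payment $10,507.00; balance $10,506.83
Quarter 3: opening $10,506.83; payment $10,506.83; balance $0.00

$10,506.83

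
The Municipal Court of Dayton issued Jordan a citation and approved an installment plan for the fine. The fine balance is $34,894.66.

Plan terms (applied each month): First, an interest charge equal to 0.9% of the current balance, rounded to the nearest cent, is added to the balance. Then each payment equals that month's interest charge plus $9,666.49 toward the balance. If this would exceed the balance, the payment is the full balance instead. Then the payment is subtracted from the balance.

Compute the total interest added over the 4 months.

Month 1: opening $34,894.66; interest $314.05 → $35,208.71; payment $9,980.54; balance $25,228.17
Month 2: opening $25,228.17; interest $227.05 → $25,455.22; payment $9,893.54; balance $15,561.68
Month 3: opening $15,561.68; interest $140.06 → $15,701.74; payment $9,806.55; balance $5,895.19
Month 4: opening $5,895.19; interest $53.06 → $5,948.25; payment $5,948.25; balance $0.00
Total interest: $314.05 + $227.05 + $140.06 + $53.06 = $734.22

$734.22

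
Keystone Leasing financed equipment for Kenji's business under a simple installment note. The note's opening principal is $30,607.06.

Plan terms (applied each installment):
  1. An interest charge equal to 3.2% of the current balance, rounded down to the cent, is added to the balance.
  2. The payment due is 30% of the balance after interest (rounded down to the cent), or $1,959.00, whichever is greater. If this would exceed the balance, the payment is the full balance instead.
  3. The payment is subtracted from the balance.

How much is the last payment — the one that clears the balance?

# | Opening | Interest | Payment | End bal
1 | $30,607.06 | $979.42 | $9,475.94 | $22,110.54
2 | $22,110.54 | $707.53 | $6,845.42 | $15,972.65
3 | $15,972.65 | $511.12 | $4,945.13 | $11,538.64
4 | $11,538.64 | $369.23 | $3,572.36 | $8,335.51
5 | $8,335.51 | $266.73 | $2,580.67 | $6,021.57
6 | $6,021.57 | $192.69 | $1,959.00 | $4,255.26
7 | $4,255.26 | $136.16 | $1,959.00 | $2,432.42
8 | $2,432.42 | $77.83 | $1,959.00 | $551.25
9 | $551.25 | $17.64 | $568.89 | $0.00

$568.89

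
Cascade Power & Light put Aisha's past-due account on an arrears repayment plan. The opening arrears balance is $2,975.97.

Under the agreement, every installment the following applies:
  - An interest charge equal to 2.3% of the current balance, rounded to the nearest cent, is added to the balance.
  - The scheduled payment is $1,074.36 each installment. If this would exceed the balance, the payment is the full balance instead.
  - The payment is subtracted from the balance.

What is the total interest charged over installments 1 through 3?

Installment 1: opening $2,975.97; interest $68.45 → $3,044.42; payment $1,074.36; balance $1,970.06
Installment 2: opening $1,970.06; interest $45.31 → $2,015.37; payment $1,074.36; balance $941.01
Installment 3: opening $941.01; interest $21.64 → $962.65; payment $962.65; balance $0.00
Total interest: $68.45 + $45.31 + $21.64 = $135.40

$135.40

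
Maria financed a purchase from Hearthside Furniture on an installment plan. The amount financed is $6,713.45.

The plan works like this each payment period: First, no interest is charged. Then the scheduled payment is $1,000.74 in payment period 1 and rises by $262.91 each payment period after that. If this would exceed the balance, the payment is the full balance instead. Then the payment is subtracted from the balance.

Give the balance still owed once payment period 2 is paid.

# | Opening | Payment | End bal
1 | $6,713.45 | $1,000.74 | $5,712.71
2 | $5,712.71 | $1,263.65 | $4,449.06

$4,449.06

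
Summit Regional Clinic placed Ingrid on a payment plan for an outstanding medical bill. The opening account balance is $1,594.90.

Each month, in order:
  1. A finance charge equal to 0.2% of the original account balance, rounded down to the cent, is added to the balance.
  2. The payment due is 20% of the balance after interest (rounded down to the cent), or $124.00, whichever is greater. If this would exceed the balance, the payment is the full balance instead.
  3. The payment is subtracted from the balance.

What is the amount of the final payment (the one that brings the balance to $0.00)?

$51.08

Month 1: opening $1,594.90; interest $3.18 → $1,598.08; payment $319.61; balance $1,278.47
Month 2: opening $1,278.47; interest $3.18 → $1,281.65; payment $256.33; balance $1,025.32
Month 3: opening $1,025.32; interest $3.18 → $1,028.50; payment $205.70; balance $822.80
Month 4: opening $822.80; interest $3.18 → $825.98; payment $165.19; balance $660.79
Month 5: opening $660.79; interest $3.18 → $663.97; payment $132.79; balance $531.18
Month 6: opening $531.18; interest $3.18 → $534.36; payment $124.00; balance $410.36
Month 7: opening $410.36; interest $3.18 → $413.54; payment $124.00; balance $289.54
Month 8: opening $289.54; interest $3.18 → $292.72; payment $124.00; balance $168.72
Month 9: opening $168.72; interest $3.18 → $171.90; payment $124.00; balance $47.90
Month 10: opening $47.90; interest $3.18 → $51.08; payment $51.08; balance $0.00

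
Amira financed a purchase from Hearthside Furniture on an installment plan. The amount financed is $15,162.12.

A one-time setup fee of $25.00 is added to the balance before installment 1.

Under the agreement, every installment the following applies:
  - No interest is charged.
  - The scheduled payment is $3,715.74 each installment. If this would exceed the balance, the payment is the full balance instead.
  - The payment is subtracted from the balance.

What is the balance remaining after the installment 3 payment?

Installment 1: $15,187.12 − $3,715.74 → $11,471.38
Installment 2: $11,471.38 − $3,715.74 → $7,755.64
Installment 3: $7,755.64 − $3,715.74 → $4,039.90

$4,039.90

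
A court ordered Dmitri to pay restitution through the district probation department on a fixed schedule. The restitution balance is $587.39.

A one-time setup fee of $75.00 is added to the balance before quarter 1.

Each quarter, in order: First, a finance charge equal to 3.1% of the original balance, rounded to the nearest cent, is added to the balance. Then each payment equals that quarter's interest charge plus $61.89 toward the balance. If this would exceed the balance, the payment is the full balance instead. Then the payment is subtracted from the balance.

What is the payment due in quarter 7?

$80.10

Quarter 1: $662.39 +$18.21 interest = $680.60; pay $80.10 → $600.50
Quarter 2: $600.50 +$18.21 interest = $618.71; pay $80.10 → $538.61
Quarter 3: $538.61 +$18.21 interest = $556.82; pay $80.10 → $476.72
Quarter 4: $476.72 +$18.21 interest = $494.93; pay $80.10 → $414.83
Quarter 5: $414.83 +$18.21 interest = $433.04; pay $80.10 → $352.94
Quarter 6: $352.94 +$18.21 interest = $371.15; pay $80.10 → $291.05
Quarter 7: $291.05 +$18.21 interest = $309.26; pay $80.10 → $229.16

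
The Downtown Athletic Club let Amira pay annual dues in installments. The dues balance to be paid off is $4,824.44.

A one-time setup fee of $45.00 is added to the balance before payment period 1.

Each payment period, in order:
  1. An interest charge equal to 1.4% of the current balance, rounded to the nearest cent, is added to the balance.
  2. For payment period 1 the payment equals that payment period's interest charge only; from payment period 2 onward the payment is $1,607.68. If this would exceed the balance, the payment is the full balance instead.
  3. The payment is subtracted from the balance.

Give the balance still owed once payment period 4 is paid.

Payment period 1: $4,869.44 +$68.17 interest = $4,937.61; pay $68.17 → $4,869.44
Payment period 2: $4,869.44 +$68.17 interest = $4,937.61; pay $1,607.68 → $3,329.93
Payment period 3: $3,329.93 +$46.62 interest = $3,376.55; pay $1,607.68 → $1,768.87
Payment period 4: $1,768.87 +$24.76 interest = $1,793.63; pay $1,607.68 → $185.95

$185.95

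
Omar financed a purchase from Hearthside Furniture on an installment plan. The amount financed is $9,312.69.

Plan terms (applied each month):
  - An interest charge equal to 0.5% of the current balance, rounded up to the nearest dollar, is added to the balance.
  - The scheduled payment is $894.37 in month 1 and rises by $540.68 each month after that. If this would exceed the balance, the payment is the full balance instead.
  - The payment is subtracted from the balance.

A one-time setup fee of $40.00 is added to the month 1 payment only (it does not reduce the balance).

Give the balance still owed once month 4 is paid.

$2,643.13

# | Opening | Interest | Payment | Fee | End bal
1 | $9,312.69 | $47.00 | $894.37 | $40.00 | $8,465.32
2 | $8,465.32 | $43.00 | $1,435.05 | — | $7,073.27
3 | $7,073.27 | $36.00 | $1,975.73 | — | $5,133.54
4 | $5,133.54 | $26.00 | $2,516.41 | — | $2,643.13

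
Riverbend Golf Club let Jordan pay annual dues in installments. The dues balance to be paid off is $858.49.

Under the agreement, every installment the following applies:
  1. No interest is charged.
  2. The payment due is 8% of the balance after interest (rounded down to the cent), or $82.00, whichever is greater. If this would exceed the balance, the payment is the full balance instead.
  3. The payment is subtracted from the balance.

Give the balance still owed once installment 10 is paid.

Installment 1: opening $858.49; payment $82.00; balance $776.49
Installment 2: opening $776.49; payment $82.00; balance $694.49
Installment 3: opening $694.49; payment $82.00; balance $612.49
Installment 4: opening $612.49; payment $82.00; balance $530.49
Installment 5: opening $530.49; payment $82.00; balance $448.49
Installment 6: opening $448.49; payment $82.00; balance $366.49
Installment 7: opening $366.49; payment $82.00; balance $284.49
Installment 8: opening $284.49; payment $82.00; balance $202.49
Installment 9: opening $202.49; payment $82.00; balance $120.49
Installment 10: opening $120.49; payment $82.00; balance $38.49

$38.49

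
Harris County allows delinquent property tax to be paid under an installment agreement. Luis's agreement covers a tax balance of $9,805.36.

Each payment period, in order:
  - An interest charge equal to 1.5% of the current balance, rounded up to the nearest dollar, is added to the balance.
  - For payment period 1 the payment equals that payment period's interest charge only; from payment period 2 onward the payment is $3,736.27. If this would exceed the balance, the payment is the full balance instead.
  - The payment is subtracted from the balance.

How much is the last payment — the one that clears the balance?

# | Opening | Interest | Payment | End bal
1 | $9,805.36 | $148.00 | $148.00 | $9,805.36
2 | $9,805.36 | $148.00 | $3,736.27 | $6,217.09
3 | $6,217.09 | $94.00 | $3,736.27 | $2,574.82
4 | $2,574.82 | $39.00 | $2,613.82 | $0.00

$2,613.82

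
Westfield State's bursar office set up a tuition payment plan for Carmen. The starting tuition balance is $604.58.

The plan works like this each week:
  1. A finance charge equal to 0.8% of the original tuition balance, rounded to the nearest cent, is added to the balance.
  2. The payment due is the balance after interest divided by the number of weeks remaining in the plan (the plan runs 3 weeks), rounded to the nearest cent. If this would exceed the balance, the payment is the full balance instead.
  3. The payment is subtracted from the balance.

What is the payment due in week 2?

$205.56

Week 1: $604.58 +$4.84 interest = $609.42; pay $203.14 → $406.28
Week 2: $406.28 +$4.84 interest = $411.12; pay $205.56 → $205.56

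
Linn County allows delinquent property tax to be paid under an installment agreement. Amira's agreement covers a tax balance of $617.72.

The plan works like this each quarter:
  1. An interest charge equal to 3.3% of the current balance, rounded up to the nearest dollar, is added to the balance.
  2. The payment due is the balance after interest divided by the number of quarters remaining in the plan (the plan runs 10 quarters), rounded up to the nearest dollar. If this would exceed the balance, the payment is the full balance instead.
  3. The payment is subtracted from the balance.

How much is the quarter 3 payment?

Quarter 1: opening $617.72; interest $21.00 → $638.72; payment $64.00; balance $574.72
Quarter 2: opening $574.72; interest $19.00 → $593.72; payment $66.00; balance $527.72
Quarter 3: opening $527.72; interest $18.00 → $545.72; payment $69.00; balance $476.72

$69.00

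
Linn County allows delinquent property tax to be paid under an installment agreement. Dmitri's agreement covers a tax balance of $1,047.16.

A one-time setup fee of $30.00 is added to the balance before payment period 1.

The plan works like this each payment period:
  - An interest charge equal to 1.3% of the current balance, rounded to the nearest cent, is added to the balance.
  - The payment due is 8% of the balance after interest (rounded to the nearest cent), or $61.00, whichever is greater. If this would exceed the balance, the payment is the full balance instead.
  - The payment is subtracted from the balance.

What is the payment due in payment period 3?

Payment period 1: opening $1,077.16; interest $14.00 → $1,091.16; payment $87.29; balance $1,003.87
Payment period 2: opening $1,003.87; interest $13.05 → $1,016.92; payment $81.35; balance $935.57
Payment period 3: opening $935.57; interest $12.16 → $947.73; payment $75.82; balance $871.91

$75.82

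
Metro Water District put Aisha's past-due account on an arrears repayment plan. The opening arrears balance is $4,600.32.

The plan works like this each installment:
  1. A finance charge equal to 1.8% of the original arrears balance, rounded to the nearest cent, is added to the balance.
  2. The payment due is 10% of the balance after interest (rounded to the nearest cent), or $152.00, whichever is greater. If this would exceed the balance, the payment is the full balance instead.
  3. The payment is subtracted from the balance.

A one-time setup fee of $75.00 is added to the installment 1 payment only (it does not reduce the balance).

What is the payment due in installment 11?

$217.23

Installment 1: opening $4,600.32; interest $82.81 → $4,683.13; payment $468.31 (+ $75.00 fee); balance $4,214.82
Installment 2: opening $4,214.82; interest $82.81 → $4,297.63; payment $429.76; balance $3,867.87
Installment 3: opening $3,867.87; interest $82.81 → $3,950.68; payment $395.07; balance $3,555.61
Installment 4: opening $3,555.61; interest $82.81 → $3,638.42; payment $363.84; balance $3,274.58
Installment 5: opening $3,274.58; interest $82.81 → $3,357.39; payment $335.74; balance $3,021.65
Installment 6: opening $3,021.65; interest $82.81 → $3,104.46; payment $310.45; balance $2,794.01
Installment 7: opening $2,794.01; interest $82.81 → $2,876.82; payment $287.68; balance $2,589.14
Installment 8: opening $2,589.14; interest $82.81 → $2,671.95; payment $267.20; balance $2,404.75
Installment 9: opening $2,404.75; interest $82.81 → $2,487.56; payment $248.76; balance $2,238.80
Installment 10: opening $2,238.80; interest $82.81 → $2,321.61; payment $232.16; balance $2,089.45
Installment 11: opening $2,089.45; interest $82.81 → $2,172.26; payment $217.23; balance $1,955.03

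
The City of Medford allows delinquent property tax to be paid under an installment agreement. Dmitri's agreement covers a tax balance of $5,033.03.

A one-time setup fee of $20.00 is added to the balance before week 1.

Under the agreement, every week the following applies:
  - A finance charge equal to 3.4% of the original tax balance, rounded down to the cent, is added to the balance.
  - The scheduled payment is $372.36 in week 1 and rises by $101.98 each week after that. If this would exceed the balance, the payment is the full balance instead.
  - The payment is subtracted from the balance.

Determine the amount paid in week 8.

Week 1: opening $5,053.03; interest $171.12 → $5,224.15; payment $372.36; balance $4,851.79
Week 2: opening $4,851.79; interest $171.12 → $5,022.91; payment $474.34; balance $4,548.57
Week 3: opening $4,548.57; interest $171.12 → $4,719.69; payment $576.32; balance $4,143.37
Week 4: opening $4,143.37; interest $171.12 → $4,314.49; payment $678.30; balance $3,636.19
Week 5: opening $3,636.19; interest $171.12 → $3,807.31; payment $780.28; balance $3,027.03
Week 6: opening $3,027.03; interest $171.12 → $3,198.15; payment $882.26; balance $2,315.89
Week 7: opening $2,315.89; interest $171.12 → $2,487.01; payment $984.24; balance $1,502.77
Week 8: opening $1,502.77; interest $171.12 → $1,673.89; payment $1,086.22; balance $587.67

$1,086.22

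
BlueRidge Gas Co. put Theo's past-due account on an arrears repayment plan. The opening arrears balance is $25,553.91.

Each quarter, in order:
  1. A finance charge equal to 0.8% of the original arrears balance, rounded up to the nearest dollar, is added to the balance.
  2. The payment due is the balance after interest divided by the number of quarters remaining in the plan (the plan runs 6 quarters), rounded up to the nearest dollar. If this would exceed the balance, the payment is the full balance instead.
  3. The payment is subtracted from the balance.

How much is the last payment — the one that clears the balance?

$4,759.91

Quarter 1: $25,553.91 +$205.00 interest = $25,758.91; pay $4,294.00 → $21,464.91
Quarter 2: $21,464.91 +$205.00 interest = $21,669.91; pay $4,334.00 → $17,335.91
Quarter 3: $17,335.91 +$205.00 interest = $17,540.91; pay $4,386.00 → $13,154.91
Quarter 4: $13,154.91 +$205.00 interest = $13,359.91; pay $4,454.00 → $8,905.91
Quarter 5: $8,905.91 +$205.00 interest = $9,110.91; pay $4,556.00 → $4,554.91
Quarter 6: $4,554.91 +$205.00 interest = $4,759.91; pay $4,759.91 → $0.00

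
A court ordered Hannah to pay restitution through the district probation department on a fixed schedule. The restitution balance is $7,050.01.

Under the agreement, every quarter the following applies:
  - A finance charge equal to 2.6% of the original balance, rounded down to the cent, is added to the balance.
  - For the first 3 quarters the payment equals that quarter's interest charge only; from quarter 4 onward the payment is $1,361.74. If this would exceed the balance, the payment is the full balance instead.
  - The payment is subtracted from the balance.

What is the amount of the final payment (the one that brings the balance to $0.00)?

$1,341.11

Quarter 1: $7,050.01 +$183.30 interest = $7,233.31; pay $183.30 → $7,050.01
Quarter 2: $7,050.01 +$183.30 interest = $7,233.31; pay $183.30 → $7,050.01
Quarter 3: $7,050.01 +$183.30 interest = $7,233.31; pay $183.30 → $7,050.01
Quarter 4: $7,050.01 +$183.30 interest = $7,233.31; pay $1,361.74 → $5,871.57
Quarter 5: $5,871.57 +$183.30 interest = $6,054.87; pay $1,361.74 → $4,693.13
Quarter 6: $4,693.13 +$183.30 interest = $4,876.43; pay $1,361.74 → $3,514.69
Quarter 7: $3,514.69 +$183.30 interest = $3,697.99; pay $1,361.74 → $2,336.25
Quarter 8: $2,336.25 +$183.30 interest = $2,519.55; pay $1,361.74 → $1,157.81
Quarter 9: $1,157.81 +$183.30 interest = $1,341.11; pay $1,341.11 → $0.00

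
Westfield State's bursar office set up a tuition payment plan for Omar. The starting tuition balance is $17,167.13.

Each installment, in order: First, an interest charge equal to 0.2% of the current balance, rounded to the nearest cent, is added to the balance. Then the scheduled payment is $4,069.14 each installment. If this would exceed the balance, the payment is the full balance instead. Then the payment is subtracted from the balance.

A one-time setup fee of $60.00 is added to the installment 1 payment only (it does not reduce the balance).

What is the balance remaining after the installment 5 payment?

Installment 1: $17,167.13 +$34.33 interest = $17,201.46; pay $4,069.14 (+ $60.00 fee) → $13,132.32
Installment 2: $13,132.32 +$26.26 interest = $13,158.58; pay $4,069.14 → $9,089.44
Installment 3: $9,089.44 +$18.18 interest = $9,107.62; pay $4,069.14 → $5,038.48
Installment 4: $5,038.48 +$10.08 interest = $5,048.56; pay $4,069.14 → $979.42
Installment 5: $979.42 +$1.96 interest = $981.38; pay $981.38 → $0.00

$0.00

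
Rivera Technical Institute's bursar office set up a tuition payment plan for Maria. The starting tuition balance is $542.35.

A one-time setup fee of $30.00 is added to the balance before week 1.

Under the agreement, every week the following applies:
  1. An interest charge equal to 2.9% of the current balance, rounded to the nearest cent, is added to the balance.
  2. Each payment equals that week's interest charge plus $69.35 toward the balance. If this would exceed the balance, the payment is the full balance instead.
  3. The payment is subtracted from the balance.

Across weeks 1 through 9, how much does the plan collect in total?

$649.33

# | Opening | Interest | Payment | End bal
1 | $572.35 | $16.60 | $85.95 | $503.00
2 | $503.00 | $14.59 | $83.94 | $433.65
3 | $433.65 | $12.58 | $81.93 | $364.30
4 | $364.30 | $10.56 | $79.91 | $294.95
5 | $294.95 | $8.55 | $77.90 | $225.60
6 | $225.60 | $6.54 | $75.89 | $156.25
7 | $156.25 | $4.53 | $73.88 | $86.90
8 | $86.90 | $2.52 | $71.87 | $17.55
9 | $17.55 | $0.51 | $18.06 | $0.00
Total paid: $649.33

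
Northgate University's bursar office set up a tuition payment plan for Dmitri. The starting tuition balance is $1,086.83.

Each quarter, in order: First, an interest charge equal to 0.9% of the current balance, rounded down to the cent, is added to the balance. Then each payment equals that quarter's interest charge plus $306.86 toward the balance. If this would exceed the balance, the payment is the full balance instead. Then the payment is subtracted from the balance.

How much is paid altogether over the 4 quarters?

$1,109.36

Quarter 1: opening $1,086.83; interest $9.78 → $1,096.61; payment $316.64; balance $779.97
Quarter 2: opening $779.97; interest $7.01 → $786.98; payment $313.87; balance $473.11
Quarter 3: opening $473.11; interest $4.25 → $477.36; payment $311.11; balance $166.25
Quarter 4: opening $166.25; interest $1.49 → $167.74; payment $167.74; balance $0.00
Total paid: $1,109.36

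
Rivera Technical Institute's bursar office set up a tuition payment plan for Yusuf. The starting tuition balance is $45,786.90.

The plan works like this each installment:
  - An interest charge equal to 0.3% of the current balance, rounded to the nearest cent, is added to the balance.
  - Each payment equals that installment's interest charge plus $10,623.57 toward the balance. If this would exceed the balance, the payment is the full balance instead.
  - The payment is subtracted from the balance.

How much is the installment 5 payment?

# | Opening | Interest | Payment | End bal
1 | $45,786.90 | $137.36 | $10,760.93 | $35,163.33
2 | $35,163.33 | $105.49 | $10,729.06 | $24,539.76
3 | $24,539.76 | $73.62 | $10,697.19 | $13,916.19
4 | $13,916.19 | $41.75 | $10,665.32 | $3,292.62
5 | $3,292.62 | $9.88 | $3,302.50 | $0.00

$3,302.50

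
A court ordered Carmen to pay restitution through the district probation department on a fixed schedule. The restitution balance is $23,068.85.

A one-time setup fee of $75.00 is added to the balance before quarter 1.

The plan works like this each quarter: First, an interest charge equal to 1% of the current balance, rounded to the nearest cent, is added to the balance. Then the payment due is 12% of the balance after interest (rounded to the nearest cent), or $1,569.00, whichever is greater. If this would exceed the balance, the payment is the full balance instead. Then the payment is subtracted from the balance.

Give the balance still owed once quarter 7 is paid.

# | Opening | Interest | Payment | End bal
1 | $23,143.85 | $231.44 | $2,805.03 | $20,570.26
2 | $20,570.26 | $205.70 | $2,493.12 | $18,282.84
3 | $18,282.84 | $182.83 | $2,215.88 | $16,249.79
4 | $16,249.79 | $162.50 | $1,969.47 | $14,442.82
5 | $14,442.82 | $144.43 | $1,750.47 | $12,836.78
6 | $12,836.78 | $128.37 | $1,569.00 | $11,396.15
7 | $11,396.15 | $113.96 | $1,569.00 | $9,941.11

$9,941.11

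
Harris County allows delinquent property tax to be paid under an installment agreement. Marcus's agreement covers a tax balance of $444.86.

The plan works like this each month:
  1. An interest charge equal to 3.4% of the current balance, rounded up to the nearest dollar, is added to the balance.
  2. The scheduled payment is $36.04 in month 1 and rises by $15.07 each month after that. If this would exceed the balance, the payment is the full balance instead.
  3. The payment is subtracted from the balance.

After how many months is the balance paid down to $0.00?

Month 1: opening $444.86; interest $16.00 → $460.86; payment $36.04; balance $424.82
Month 2: opening $424.82; interest $15.00 → $439.82; payment $51.11; balance $388.71
Month 3: opening $388.71; interest $14.00 → $402.71; payment $66.18; balance $336.53
Month 4: opening $336.53; interest $12.00 → $348.53; payment $81.25; balance $267.28
Month 5: opening $267.28; interest $10.00 → $277.28; payment $96.32; balance $180.96
Month 6: opening $180.96; interest $7.00 → $187.96; payment $111.39; balance $76.57
Month 7: opening $76.57; interest $3.00 → $79.57; payment $79.57; balance $0.00
Balance reaches $0.00 in month 7.

7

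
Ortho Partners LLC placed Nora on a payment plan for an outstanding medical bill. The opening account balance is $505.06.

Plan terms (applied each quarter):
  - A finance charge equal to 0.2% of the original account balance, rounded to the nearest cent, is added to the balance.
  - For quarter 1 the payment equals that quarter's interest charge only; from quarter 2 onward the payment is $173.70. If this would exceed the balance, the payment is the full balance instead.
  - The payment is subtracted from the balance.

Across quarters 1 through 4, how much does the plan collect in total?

$509.10

Quarter 1: $505.06 +$1.01 interest = $506.07; pay $1.01 → $505.06
Quarter 2: $505.06 +$1.01 interest = $506.07; pay $173.70 → $332.37
Quarter 3: $332.37 +$1.01 interest = $333.38; pay $173.70 → $159.68
Quarter 4: $159.68 +$1.01 interest = $160.69; pay $160.69 → $0.00
Total paid: $509.10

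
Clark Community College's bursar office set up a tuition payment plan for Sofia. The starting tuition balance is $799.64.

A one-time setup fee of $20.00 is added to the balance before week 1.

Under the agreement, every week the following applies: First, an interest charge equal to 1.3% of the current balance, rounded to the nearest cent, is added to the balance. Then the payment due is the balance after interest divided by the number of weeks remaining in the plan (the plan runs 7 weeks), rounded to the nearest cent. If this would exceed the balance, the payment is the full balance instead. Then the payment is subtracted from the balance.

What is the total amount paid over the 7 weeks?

$863.39

Week 1: opening $819.64; interest $10.66 → $830.30; payment $118.61; balance $711.69
Week 2: opening $711.69; interest $9.25 → $720.94; payment $120.16; balance $600.78
Week 3: opening $600.78; interest $7.81 → $608.59; payment $121.72; balance $486.87
Week 4: opening $486.87; interest $6.33 → $493.20; payment $123.30; balance $369.90
Week 5: opening $369.90; interest $4.81 → $374.71; payment $124.90; balance $249.81
Week 6: opening $249.81; interest $3.25 → $253.06; payment $126.53; balance $126.53
Week 7: opening $126.53; interest $1.64 → $128.17; payment $128.17; balance $0.00
Total paid: $863.39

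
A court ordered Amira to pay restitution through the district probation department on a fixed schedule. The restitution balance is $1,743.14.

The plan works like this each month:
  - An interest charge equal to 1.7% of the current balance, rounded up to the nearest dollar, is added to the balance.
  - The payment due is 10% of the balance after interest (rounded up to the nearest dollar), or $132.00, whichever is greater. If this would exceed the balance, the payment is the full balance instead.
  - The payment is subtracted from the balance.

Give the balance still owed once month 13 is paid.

$156.14

Month 1: opening $1,743.14; interest $30.00 → $1,773.14; payment $178.00; balance $1,595.14
Month 2: opening $1,595.14; interest $28.00 → $1,623.14; payment $163.00; balance $1,460.14
Month 3: opening $1,460.14; interest $25.00 → $1,485.14; payment $149.00; balance $1,336.14
Month 4: opening $1,336.14; interest $23.00 → $1,359.14; payment $136.00; balance $1,223.14
Month 5: opening $1,223.14; interest $21.00 → $1,244.14; payment $132.00; balance $1,112.14
Month 6: opening $1,112.14; interest $19.00 → $1,131.14; payment $132.00; balance $999.14
Month 7: opening $999.14; interest $17.00 → $1,016.14; payment $132.00; balance $884.14
Month 8: opening $884.14; interest $16.00 → $900.14; payment $132.00; balance $768.14
Month 9: opening $768.14; interest $14.00 → $782.14; payment $132.00; balance $650.14
Month 10: opening $650.14; interest $12.00 → $662.14; payment $132.00; balance $530.14
Month 11: opening $530.14; interest $10.00 → $540.14; payment $132.00; balance $408.14
Month 12: opening $408.14; interest $7.00 → $415.14; payment $132.00; balance $283.14
Month 13: opening $283.14; interest $5.00 → $288.14; payment $132.00; balance $156.14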